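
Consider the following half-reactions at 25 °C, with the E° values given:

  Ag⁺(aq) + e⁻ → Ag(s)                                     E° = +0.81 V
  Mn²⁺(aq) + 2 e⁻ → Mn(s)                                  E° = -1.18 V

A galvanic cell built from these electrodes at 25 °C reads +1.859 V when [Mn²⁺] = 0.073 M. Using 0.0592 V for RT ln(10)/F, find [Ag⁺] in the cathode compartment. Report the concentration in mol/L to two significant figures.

Ag⁺/Ag is the cathode, Mn²⁺/Mn the anode: E°cell = +1.99 V, n = 2.
Overall reaction: 2 Ag⁺(aq) + Mn(s) → 2 Ag(s) + Mn²⁺(aq); Q = [Mn²⁺]^1/[Ag⁺]^2.
From E = E° − (0.0592/n) log Q: log Q = (E° − E)·n/0.0592 = (+1.99 − (+1.859))·2/0.0592 = 4.4257.
So 2·log[Ag⁺] = 1·log(0.073) − log Q = -1.1367 − (4.4257) = -5.5624; log[Ag⁺] = -5.5624 / 2 = -2.7812; [Ag⁺] = 10^(-2.7812) ≈ 0.0017 M.

0.0017 M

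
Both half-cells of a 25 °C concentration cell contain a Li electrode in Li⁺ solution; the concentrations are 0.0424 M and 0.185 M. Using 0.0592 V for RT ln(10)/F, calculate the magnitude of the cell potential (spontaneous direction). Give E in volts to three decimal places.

For a concentration cell E°cell = 0. The 0.185 M side is the cathode (reduction is favoured where [Li⁺] is higher).
With n = 1, E = −(0.0592/1) log([Li⁺]ₐₙ/[Li⁺]꜀ₐₜ) = −(0.0592/1) log(0.0424/0.185) = −(0.0592/1)(-0.640) = +0.038 V.

+0.038 V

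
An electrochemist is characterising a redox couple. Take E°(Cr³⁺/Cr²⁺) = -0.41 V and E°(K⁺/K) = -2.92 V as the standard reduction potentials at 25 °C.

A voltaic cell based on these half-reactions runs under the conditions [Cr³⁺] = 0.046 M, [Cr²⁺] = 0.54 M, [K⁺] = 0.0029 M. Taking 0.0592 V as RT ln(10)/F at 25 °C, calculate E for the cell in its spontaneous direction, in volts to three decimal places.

Cr³⁺/Cr²⁺ is the cathode (higher E°), K⁺/K the anode: E°cell = -0.41 − (-2.92) = +2.51 V, n = 1.
Overall: Cr³⁺(aq) + K(s) → Cr²⁺(aq) + K⁺(aq)
Q = [Cr²⁺]·[K⁺] / ([Cr³⁺]); log Q = -1.468.
E = E° − (0.0592/n) log Q = +2.51 − (0.0592/1)(-1.468) = +2.597 V.

+2.597 V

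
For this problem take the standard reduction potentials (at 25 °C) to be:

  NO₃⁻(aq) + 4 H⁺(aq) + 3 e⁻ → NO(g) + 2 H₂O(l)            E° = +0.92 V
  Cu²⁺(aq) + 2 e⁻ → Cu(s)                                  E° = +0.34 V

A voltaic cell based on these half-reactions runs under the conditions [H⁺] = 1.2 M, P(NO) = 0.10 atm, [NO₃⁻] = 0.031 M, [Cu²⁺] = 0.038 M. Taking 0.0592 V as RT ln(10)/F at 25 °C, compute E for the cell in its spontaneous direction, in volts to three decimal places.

NO₃⁻/NO is the cathode (higher E°), Cu²⁺/Cu the anode: E°cell = +0.92 − (+0.34) = +0.58 V, n = 6.
Overall: 2 NO₃⁻(aq) + 8 H⁺(aq) + 3 Cu(s) → 2 NO(g) + 4 H₂O(l) + 3 Cu²⁺(aq)
Q = P(NO)^2·[Cu²⁺]^3 / ([NO₃⁻]^2·[H⁺]^8); log Q = -3.877.
E = E° − (0.0592/n) log Q = +0.58 − (0.0592/6)(-3.877) = +0.618 V.

+0.618 V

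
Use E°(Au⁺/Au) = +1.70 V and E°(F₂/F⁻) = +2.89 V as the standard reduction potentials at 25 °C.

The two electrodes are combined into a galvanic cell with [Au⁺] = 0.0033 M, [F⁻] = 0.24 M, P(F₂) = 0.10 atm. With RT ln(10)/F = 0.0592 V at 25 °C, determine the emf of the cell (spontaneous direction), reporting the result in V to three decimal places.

+1.344 V

F₂/F⁻ is the cathode (higher E°), Au⁺/Au the anode: E°cell = +2.89 − (+1.70) = +1.19 V, n = 2.
Overall: F₂(g) + 2 Au(s) → 2 F⁻(aq) + 2 Au⁺(aq)
Q = [F⁻]^2·[Au⁺]^2 / (P(F₂)); log Q = -5.203.
E = E° − (0.0592/n) log Q = +1.19 − (0.0592/2)(-5.203) = +1.344 V.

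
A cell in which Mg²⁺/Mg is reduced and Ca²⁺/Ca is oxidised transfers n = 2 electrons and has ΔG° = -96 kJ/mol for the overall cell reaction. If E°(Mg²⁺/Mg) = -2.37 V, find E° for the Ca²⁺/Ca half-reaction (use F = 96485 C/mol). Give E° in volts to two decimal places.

-2.87 V

E°cell = −ΔG°/(nF) = −(-96×10³)/((2)(96485)) = +0.497 V.
Since Mg²⁺/Mg is the cathode and Ca²⁺/Ca the anode, E°cell = E°(Mg²⁺/Mg) − E°(Ca²⁺/Ca).
So E°(Ca²⁺/Ca) = E°(Mg²⁺/Mg) − E°cell = (-2.37) − (+0.497) = -2.87 V.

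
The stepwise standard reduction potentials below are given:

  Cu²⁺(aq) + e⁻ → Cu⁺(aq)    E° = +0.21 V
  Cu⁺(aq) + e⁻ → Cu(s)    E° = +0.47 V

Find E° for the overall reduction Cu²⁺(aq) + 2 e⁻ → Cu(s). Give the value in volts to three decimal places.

+0.340 V

Standard free energies of sequential steps add: ΔG°₃ = ΔG°₁ + ΔG°₂, so n₃E°₃ = n₁E°₁ + n₂E°₂.
E°₃ = (1×+0.21 + 1×+0.47) / 2 = (+0.680) / 2 = +0.340 V.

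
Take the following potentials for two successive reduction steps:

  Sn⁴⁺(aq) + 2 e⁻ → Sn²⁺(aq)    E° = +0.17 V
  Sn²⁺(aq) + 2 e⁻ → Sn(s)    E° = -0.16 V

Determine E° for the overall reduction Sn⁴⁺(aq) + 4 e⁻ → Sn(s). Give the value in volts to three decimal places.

+0.005 V

Adding the free-energy changes (−nFE°) of the two steps gives −n₃FE°₃ = −n₁FE°₁ − n₂FE°₂.
E°₃ = (2×+0.17 + 2×-0.16) / 4 = (+0.020) / 4 = +0.005 V.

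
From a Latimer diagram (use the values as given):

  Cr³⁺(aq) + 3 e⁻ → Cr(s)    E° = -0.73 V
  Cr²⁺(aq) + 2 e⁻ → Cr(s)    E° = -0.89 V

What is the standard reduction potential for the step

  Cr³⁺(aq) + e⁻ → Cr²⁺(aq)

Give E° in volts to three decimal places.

Sequential free energies add, so n₃E°₃ = n₁E°₁ + n₂E°₂.
With n₃ = 3, and the known step contributing 2×(-0.89) V, the unknown satisfies 1·E° = 3×(-0.73) − 2×(-0.89) = -0.410.
E° = -0.410 / 1 = -0.410 V.

-0.410 V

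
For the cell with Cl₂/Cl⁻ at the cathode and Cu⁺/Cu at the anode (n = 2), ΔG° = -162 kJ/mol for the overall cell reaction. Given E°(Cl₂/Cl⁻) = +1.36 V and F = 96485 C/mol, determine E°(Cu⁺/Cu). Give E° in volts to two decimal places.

+0.52 V

E°cell = −ΔG°/(nF) = −(-162×10³)/((2)(96485)) = +0.840 V.
Since Cl₂/Cl⁻ is the cathode and Cu⁺/Cu the anode, E°cell = E°(Cl₂/Cl⁻) − E°(Cu⁺/Cu).
So E°(Cu⁺/Cu) = E°(Cl₂/Cl⁻) − E°cell = (+1.36) − (+0.840) = +0.52 V.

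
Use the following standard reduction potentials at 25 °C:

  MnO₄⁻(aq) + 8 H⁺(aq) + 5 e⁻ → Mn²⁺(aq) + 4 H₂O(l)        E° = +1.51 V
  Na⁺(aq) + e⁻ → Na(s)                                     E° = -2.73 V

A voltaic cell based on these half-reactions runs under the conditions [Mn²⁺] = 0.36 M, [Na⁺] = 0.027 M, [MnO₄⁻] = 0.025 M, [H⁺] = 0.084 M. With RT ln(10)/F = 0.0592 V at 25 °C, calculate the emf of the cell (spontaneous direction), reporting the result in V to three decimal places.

+4.217 V

MnO₄⁻/Mn²⁺ is the cathode (higher E°), Na⁺/Na the anode: E°cell = +1.51 − (-2.73) = +4.24 V, n = 5.
Overall: MnO₄⁻(aq) + 8 H⁺(aq) + 5 Na(s) → Mn²⁺(aq) + 4 H₂O(l) + 5 Na⁺(aq)
Q = [Mn²⁺]·[Na⁺]^5 / ([MnO₄⁻]·[H⁺]^8); log Q = 1.921.
E = E° − (0.0592/n) log Q = +4.24 − (0.0592/5)(1.921) = +4.217 V.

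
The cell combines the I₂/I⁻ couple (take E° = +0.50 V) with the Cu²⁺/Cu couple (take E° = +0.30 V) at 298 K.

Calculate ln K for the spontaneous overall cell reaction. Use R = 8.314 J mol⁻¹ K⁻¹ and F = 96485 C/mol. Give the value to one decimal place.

Cathode: I₂/I⁻; anode: Cu²⁺/Cu. E°cell = (+0.50) − (+0.30) = +0.20 V, with n = 2.
ΔG° = −nFE° = −RT ln K, so ln K = nFE°/(RT) = (2)(96485)(+0.20) / ((8.314)(298)) = 15.577.

15.6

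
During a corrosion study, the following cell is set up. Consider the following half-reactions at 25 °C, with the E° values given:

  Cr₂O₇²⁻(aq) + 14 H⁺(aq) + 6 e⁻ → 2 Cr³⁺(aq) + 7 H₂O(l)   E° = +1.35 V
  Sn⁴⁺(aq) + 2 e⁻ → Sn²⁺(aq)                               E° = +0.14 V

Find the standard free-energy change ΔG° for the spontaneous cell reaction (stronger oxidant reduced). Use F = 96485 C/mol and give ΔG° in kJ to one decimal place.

Cr₂O₇²⁻/Cr³⁺ (E° = +1.35 V) is the cathode; Sn⁴⁺/Sn²⁺ (E° = +0.14 V) is the anode, so E°cell = +1.21 V.
Balancing electrons gives n = 6 (lcm of 6 and 2).
ΔG° = −nFE° = −(6)(96485)(+1.21) = -700,481 J = -700.5 kJ.

-700.5 kJ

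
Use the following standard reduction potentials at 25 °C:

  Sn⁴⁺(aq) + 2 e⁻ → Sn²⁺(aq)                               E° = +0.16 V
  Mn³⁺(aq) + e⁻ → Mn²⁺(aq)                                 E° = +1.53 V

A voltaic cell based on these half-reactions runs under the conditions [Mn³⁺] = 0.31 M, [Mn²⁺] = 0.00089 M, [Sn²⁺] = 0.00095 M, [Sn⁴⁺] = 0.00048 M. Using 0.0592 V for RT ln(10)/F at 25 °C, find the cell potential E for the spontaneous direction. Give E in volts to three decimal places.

Mn³⁺/Mn²⁺ is the cathode (higher E°), Sn⁴⁺/Sn²⁺ the anode: E°cell = +1.53 − (+0.16) = +1.37 V, n = 2.
Overall: 2 Mn³⁺(aq) + Sn²⁺(aq) → 2 Mn²⁺(aq) + Sn⁴⁺(aq)
Q = [Mn²⁺]^2·[Sn⁴⁺] / ([Mn³⁺]^2·[Sn²⁺]); log Q = -5.380.
E = E° − (0.0592/n) log Q = +1.37 − (0.0592/2)(-5.380) = +1.529 V.

+1.529 V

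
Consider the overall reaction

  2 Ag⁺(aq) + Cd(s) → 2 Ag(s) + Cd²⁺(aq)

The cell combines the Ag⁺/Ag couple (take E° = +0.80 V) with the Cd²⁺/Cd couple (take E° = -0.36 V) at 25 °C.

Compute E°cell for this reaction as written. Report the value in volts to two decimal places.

+1.16 V

The Ag⁺/Ag couple has the higher reduction potential, so it is the cathode; Cd²⁺/Cd is oxidised at the anode.
E°cell = E°(cathode) − E°(anode) = (+0.80) − (-0.36) = +1.16 V.
Since E°cell > 0, the reaction is spontaneous under standard conditions.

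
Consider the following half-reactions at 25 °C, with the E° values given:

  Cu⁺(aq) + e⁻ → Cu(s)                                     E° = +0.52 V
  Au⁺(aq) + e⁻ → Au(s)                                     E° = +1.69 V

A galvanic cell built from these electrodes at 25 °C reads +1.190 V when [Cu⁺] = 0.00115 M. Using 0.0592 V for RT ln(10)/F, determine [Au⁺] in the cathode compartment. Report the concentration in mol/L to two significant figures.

Au⁺/Au is the cathode, Cu⁺/Cu the anode: E°cell = +1.17 V, n = 1.
Overall reaction: Au⁺(aq) + Cu(s) → Au(s) + Cu⁺(aq); Q = [Cu⁺]^1/[Au⁺]^1.
From E = E° − (0.0592/n) log Q: log Q = (E° − E)·n/0.0592 = (+1.17 − (+1.190))·1/0.0592 = -0.3378.
So 1·log[Au⁺] = 1·log(0.00115) − log Q = -2.9393 − (-0.3378) = -2.6015; [Au⁺] = 10^(-2.6015) ≈ 0.0025 M.

0.0025 M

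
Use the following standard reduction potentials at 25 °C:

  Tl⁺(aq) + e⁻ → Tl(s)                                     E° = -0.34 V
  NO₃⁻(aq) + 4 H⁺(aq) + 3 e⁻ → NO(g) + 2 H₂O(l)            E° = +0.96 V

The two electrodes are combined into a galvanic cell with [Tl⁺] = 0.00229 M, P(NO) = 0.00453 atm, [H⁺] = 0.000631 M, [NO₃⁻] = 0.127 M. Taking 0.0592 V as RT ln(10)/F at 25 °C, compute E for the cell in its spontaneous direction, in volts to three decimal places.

NO₃⁻/NO is the cathode (higher E°), Tl⁺/Tl the anode: E°cell = +0.96 − (-0.34) = +1.30 V, n = 3.
Overall: NO₃⁻(aq) + 4 H⁺(aq) + 3 Tl(s) → NO(g) + 2 H₂O(l) + 3 Tl⁺(aq)
Q = P(NO)·[Tl⁺]^3 / ([NO₃⁻]·[H⁺]^4); log Q = 3.432.
E = E° − (0.0592/n) log Q = +1.30 − (0.0592/3)(3.432) = +1.232 V.

+1.232 V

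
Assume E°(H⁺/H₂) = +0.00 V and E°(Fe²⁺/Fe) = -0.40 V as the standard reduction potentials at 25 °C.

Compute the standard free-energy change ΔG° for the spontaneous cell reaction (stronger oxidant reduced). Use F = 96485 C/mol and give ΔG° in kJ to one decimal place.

-77.2 kJ

H⁺/H₂ (E° = +0.00 V) is the cathode; Fe²⁺/Fe (E° = -0.40 V) is the anode, so E°cell = +0.40 V.
Balancing electrons gives n = 2 (lcm of 2 and 2).
ΔG° = −nFE° = −(2)(96485)(+0.40) = -77,188 J = -77.2 kJ.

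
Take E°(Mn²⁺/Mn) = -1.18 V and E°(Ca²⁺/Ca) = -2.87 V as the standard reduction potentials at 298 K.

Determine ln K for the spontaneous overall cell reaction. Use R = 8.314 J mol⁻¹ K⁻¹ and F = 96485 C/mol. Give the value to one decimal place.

Cathode: Mn²⁺/Mn; anode: Ca²⁺/Ca. E°cell = (-1.18) − (-2.87) = +1.69 V, with n = 2.
ΔG° = −nFE° = −RT ln K, so ln K = nFE°/(RT) = (2)(96485)(+1.69) / ((8.314)(298)) = 131.629.

131.6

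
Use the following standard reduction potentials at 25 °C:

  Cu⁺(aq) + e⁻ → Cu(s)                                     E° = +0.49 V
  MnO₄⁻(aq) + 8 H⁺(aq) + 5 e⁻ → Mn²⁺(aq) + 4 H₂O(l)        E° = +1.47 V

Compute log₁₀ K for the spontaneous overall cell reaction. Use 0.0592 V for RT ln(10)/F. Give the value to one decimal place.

Cathode: MnO₄⁻/Mn²⁺; anode: Cu⁺/Cu. E°cell = +0.98 V, n = 5.
log K = nE°cell / 0.0592 = (5)(+0.98) / 0.0592 = 82.8.

82.8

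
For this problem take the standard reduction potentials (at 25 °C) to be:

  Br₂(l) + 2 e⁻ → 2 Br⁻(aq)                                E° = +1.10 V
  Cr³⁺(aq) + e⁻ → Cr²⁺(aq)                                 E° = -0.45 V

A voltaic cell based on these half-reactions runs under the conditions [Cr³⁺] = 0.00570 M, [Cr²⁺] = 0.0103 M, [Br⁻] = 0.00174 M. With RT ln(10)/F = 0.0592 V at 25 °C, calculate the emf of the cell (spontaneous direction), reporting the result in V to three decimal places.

+1.729 V

Br₂/Br⁻ is the cathode (higher E°), Cr³⁺/Cr²⁺ the anode: E°cell = +1.10 − (-0.45) = +1.55 V, n = 2.
Overall: Br₂(l) + 2 Cr²⁺(aq) → 2 Br⁻(aq) + 2 Cr³⁺(aq)
Q = [Br⁻]^2·[Cr³⁺]^2 / ([Cr²⁺]^2); log Q = -6.033.
E = E° − (0.0592/n) log Q = +1.55 − (0.0592/2)(-6.033) = +1.729 V.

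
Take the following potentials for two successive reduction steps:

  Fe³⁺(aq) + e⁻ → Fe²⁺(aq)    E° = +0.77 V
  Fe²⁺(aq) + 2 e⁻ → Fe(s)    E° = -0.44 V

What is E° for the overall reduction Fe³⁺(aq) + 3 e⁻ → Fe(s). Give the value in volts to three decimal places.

-0.037 V

Adding the free-energy changes (−nFE°) of the two steps gives −n₃FE°₃ = −n₁FE°₁ − n₂FE°₂.
E°₃ = (1×+0.77 + 2×-0.44) / 3 = (-0.110) / 3 = -0.037 V.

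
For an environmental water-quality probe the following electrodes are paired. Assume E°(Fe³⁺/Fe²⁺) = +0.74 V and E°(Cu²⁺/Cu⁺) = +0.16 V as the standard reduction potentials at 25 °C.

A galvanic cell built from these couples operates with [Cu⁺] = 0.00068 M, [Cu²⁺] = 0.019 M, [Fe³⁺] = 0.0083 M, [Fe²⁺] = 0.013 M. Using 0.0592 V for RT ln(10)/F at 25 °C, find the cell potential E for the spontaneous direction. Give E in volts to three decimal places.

Fe³⁺/Fe²⁺ is the cathode (higher E°), Cu²⁺/Cu⁺ the anode: E°cell = +0.74 − (+0.16) = +0.58 V, n = 1.
Overall: Fe³⁺(aq) + Cu⁺(aq) → Fe²⁺(aq) + Cu²⁺(aq)
Q = [Fe²⁺]·[Cu²⁺] / ([Fe³⁺]·[Cu⁺]); log Q = 1.641.
E = E° − (0.0592/n) log Q = +0.58 − (0.0592/1)(1.641) = +0.483 V.

+0.483 V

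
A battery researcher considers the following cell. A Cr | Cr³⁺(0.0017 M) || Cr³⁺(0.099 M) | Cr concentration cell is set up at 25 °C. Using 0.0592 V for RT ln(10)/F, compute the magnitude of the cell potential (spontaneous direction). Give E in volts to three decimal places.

+0.035 V

For a concentration cell E°cell = 0. The 0.099 M side is the cathode (reduction is favoured where [Cr³⁺] is higher).
With n = 3, E = −(0.0592/3) log([Cr³⁺]ₐₙ/[Cr³⁺]꜀ₐₜ) = −(0.0592/3) log(0.0017/0.099) = −(0.0592/3)(-1.765) = +0.035 V.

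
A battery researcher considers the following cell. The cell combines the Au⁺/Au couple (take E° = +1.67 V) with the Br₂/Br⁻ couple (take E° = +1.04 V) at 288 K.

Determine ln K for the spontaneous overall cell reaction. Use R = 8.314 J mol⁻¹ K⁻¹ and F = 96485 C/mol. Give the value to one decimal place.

50.8

Cathode: Au⁺/Au; anode: Br₂/Br⁻. E°cell = (+1.67) − (+1.04) = +0.63 V, with n = 2.
ΔG° = −nFE° = −RT ln K, so ln K = nFE°/(RT) = (2)(96485)(+0.63) / ((8.314)(288)) = 50.772.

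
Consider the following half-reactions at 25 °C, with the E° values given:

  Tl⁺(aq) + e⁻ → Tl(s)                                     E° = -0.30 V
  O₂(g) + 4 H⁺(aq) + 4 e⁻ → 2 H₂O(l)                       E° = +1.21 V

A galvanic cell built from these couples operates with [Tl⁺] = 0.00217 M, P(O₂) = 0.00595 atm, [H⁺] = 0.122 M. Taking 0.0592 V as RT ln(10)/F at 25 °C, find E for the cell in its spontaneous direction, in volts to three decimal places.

O₂/H₂O is the cathode (higher E°), Tl⁺/Tl the anode: E°cell = +1.21 − (-0.30) = +1.51 V, n = 4.
Overall: O₂(g) + 4 H⁺(aq) + 4 Tl(s) → 2 H₂O(l) + 4 Tl⁺(aq)
Q = [Tl⁺]^4 / (P(O₂)·[H⁺]^4); log Q = -4.774.
E = E° − (0.0592/n) log Q = +1.51 − (0.0592/4)(-4.774) = +1.581 V.

+1.581 V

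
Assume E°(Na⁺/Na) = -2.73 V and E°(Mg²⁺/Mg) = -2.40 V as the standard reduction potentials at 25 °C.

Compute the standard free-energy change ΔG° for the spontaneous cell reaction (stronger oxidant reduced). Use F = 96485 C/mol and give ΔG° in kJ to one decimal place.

Mg²⁺/Mg (E° = -2.40 V) is the cathode; Na⁺/Na (E° = -2.73 V) is the anode, so E°cell = +0.33 V.
Balancing electrons gives n = 2 (lcm of 2 and 1).
ΔG° = −nFE° = −(2)(96485)(+0.33) = -63,680 J = -63.7 kJ.

-63.7 kJ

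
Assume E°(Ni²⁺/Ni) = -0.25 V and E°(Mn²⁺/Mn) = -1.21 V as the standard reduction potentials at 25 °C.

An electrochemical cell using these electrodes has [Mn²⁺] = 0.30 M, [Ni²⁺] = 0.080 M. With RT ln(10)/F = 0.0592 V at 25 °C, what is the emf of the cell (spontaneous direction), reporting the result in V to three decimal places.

Ni²⁺/Ni is the cathode (higher E°), Mn²⁺/Mn the anode: E°cell = -0.25 − (-1.21) = +0.96 V, n = 2.
Overall: Ni²⁺(aq) + Mn(s) → Ni(s) + Mn²⁺(aq)
Q = [Mn²⁺] / ([Ni²⁺]); log Q = 0.574.
E = E° − (0.0592/n) log Q = +0.96 − (0.0592/2)(0.574) = +0.943 V.

+0.943 V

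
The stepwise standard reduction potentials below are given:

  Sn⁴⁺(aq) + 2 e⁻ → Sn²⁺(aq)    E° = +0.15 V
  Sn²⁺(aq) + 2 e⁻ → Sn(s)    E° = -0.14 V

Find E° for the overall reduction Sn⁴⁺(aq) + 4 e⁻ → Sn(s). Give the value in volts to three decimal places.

+0.005 V

Standard free energies of sequential steps add: ΔG°₃ = ΔG°₁ + ΔG°₂, so n₃E°₃ = n₁E°₁ + n₂E°₂.
E°₃ = (2×+0.15 + 2×-0.14) / 4 = (+0.020) / 4 = +0.005 V.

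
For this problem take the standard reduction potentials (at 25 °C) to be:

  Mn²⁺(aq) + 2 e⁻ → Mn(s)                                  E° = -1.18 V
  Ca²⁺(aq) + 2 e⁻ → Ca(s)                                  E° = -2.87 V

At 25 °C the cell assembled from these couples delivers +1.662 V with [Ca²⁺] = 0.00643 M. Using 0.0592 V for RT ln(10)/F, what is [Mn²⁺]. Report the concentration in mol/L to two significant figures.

Mn²⁺/Mn is the cathode, Ca²⁺/Ca the anode: E°cell = +1.69 V, n = 2.
Overall reaction: Mn²⁺(aq) + Ca(s) → Mn(s) + Ca²⁺(aq); Q = [Ca²⁺]^1/[Mn²⁺]^1.
From E = E° − (0.0592/n) log Q: log Q = (E° − E)·n/0.0592 = (+1.69 − (+1.662))·2/0.0592 = 0.9459.
So 1·log[Mn²⁺] = 1·log(0.00643) − log Q = -2.1918 − (0.9459) = -3.1377; [Mn²⁺] = 10^(-3.1377) ≈ 0.00073 M.

0.00073 M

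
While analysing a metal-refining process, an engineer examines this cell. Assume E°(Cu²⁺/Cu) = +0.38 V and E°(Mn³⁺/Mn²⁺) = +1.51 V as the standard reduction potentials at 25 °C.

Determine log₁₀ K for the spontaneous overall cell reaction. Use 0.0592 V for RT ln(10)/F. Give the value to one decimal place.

Cathode: Mn³⁺/Mn²⁺; anode: Cu²⁺/Cu. E°cell = +1.13 V, n = 2.
log K = nE°cell / 0.0592 = (2)(+1.13) / 0.0592 = 38.2.

38.2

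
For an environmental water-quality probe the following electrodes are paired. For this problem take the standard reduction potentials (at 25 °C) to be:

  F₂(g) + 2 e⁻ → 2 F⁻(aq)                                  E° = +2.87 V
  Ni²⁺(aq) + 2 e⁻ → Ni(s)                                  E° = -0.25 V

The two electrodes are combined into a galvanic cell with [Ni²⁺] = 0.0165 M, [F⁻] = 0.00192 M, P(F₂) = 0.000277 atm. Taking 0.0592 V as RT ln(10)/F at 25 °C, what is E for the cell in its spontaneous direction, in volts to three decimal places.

+3.228 V

F₂/F⁻ is the cathode (higher E°), Ni²⁺/Ni the anode: E°cell = +2.87 − (-0.25) = +3.12 V, n = 2.
Overall: F₂(g) + Ni(s) → 2 F⁻(aq) + Ni²⁺(aq)
Q = [F⁻]^2·[Ni²⁺] / (P(F₂)); log Q = -3.658.
E = E° − (0.0592/n) log Q = +3.12 − (0.0592/2)(-3.658) = +3.228 V.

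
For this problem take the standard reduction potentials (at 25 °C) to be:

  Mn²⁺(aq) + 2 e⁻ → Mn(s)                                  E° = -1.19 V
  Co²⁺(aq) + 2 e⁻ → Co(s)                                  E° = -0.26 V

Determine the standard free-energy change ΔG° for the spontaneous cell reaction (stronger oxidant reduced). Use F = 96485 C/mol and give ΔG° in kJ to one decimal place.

Co²⁺/Co (E° = -0.26 V) is the cathode; Mn²⁺/Mn (E° = -1.19 V) is the anode, so E°cell = +0.93 V.
Balancing electrons gives n = 2 (lcm of 2 and 2).
ΔG° = −nFE° = −(2)(96485)(+0.93) = -179,462 J = -179.5 kJ.

-179.5 kJ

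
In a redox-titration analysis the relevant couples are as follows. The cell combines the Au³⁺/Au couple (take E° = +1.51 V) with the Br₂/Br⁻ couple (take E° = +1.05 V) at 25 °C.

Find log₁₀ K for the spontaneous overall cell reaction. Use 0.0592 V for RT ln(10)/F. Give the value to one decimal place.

46.6

Cathode: Au³⁺/Au; anode: Br₂/Br⁻. E°cell = +0.46 V, n = 6.
log K = nE°cell / 0.0592 = (6)(+0.46) / 0.0592 = 46.6.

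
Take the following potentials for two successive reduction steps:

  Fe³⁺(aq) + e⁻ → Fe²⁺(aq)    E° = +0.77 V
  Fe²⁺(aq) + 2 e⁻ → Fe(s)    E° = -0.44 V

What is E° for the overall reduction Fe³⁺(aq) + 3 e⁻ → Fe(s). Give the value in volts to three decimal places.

-0.037 V

Since ΔG° = −nFE° is additive over sequential reductions, n₃E°₃ = n₁E°₁ + n₂E°₂.
E°₃ = (1×+0.77 + 2×-0.44) / 3 = (-0.110) / 3 = -0.037 V.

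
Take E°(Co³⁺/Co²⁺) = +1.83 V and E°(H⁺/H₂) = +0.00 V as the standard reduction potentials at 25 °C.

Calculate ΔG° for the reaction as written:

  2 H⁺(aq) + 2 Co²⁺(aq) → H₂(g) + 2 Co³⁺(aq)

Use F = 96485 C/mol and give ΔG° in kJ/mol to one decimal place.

As written, H⁺/H₂ is reduced (cathode) and Co³⁺/Co²⁺ is oxidised (anode), so E°cell = (+0.00) − (+1.83) = -1.83 V.
Balancing electrons gives n = 2.
ΔG° = −nFE° = −(2)(96485)(-1.83) = 353,135 J = +353.1 kJ/mol.

+353.1 kJ/mol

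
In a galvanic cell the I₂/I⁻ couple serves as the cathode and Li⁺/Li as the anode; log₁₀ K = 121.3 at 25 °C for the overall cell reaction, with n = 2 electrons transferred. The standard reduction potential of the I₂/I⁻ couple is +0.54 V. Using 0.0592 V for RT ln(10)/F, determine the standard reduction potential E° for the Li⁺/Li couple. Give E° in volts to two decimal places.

E°cell = (0.0592/n)·log K = (0.0592/2)(121.3) = +3.590 V.
Since I₂/I⁻ is the cathode and Li⁺/Li the anode, E°cell = E°(I₂/I⁻) − E°(Li⁺/Li).
So E°(Li⁺/Li) = E°(I₂/I⁻) − E°cell = (+0.54) − (+3.590) = -3.05 V.

-3.05 V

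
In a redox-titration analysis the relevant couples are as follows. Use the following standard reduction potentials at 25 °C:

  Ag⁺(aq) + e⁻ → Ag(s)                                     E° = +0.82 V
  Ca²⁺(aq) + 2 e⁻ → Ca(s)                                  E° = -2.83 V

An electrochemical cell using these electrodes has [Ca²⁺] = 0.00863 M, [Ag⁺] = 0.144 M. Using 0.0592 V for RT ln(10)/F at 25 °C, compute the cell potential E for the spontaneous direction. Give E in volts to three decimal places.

Ag⁺/Ag is the cathode (higher E°), Ca²⁺/Ca the anode: E°cell = +0.82 − (-2.83) = +3.65 V, n = 2.
Overall: 2 Ag⁺(aq) + Ca(s) → 2 Ag(s) + Ca²⁺(aq)
Q = [Ca²⁺] / ([Ag⁺]^2); log Q = -0.381.
E = E° − (0.0592/n) log Q = +3.65 − (0.0592/2)(-0.381) = +3.661 V.

+3.661 V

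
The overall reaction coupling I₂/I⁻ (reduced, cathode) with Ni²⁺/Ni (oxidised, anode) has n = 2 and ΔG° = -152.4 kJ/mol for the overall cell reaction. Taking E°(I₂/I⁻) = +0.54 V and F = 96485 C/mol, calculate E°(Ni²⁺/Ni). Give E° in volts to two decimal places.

E°cell = −ΔG°/(nF) = −(-152.4×10³)/((2)(96485)) = +0.790 V.
Since I₂/I⁻ is the cathode and Ni²⁺/Ni the anode, E°cell = E°(I₂/I⁻) − E°(Ni²⁺/Ni).
So E°(Ni²⁺/Ni) = E°(I₂/I⁻) − E°cell = (+0.54) − (+0.790) = -0.25 V.

-0.25 V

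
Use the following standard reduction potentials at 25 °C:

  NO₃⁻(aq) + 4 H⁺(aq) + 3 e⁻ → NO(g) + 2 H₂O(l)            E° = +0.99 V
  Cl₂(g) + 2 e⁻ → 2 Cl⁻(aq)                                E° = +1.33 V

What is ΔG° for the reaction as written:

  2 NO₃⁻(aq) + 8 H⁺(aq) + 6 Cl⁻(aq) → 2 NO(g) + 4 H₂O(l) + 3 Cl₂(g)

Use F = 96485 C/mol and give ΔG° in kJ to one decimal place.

+196.8 kJ

As written, NO₃⁻/NO is reduced (cathode) and Cl₂/Cl⁻ is oxidised (anode), so E°cell = (+0.99) − (+1.33) = -0.34 V.
Balancing electrons gives n = 6.
ΔG° = −nFE° = −(6)(96485)(-0.34) = 196,829 J = +196.8 kJ.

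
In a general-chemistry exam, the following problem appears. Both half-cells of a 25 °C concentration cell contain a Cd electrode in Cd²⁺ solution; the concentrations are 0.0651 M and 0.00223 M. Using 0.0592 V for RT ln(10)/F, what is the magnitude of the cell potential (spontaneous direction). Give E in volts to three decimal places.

For a concentration cell E°cell = 0. The 0.0651 M side is the cathode (reduction is favoured where [Cd²⁺] is higher).
With n = 2, E = −(0.0592/2) log([Cd²⁺]ₐₙ/[Cd²⁺]꜀ₐₜ) = −(0.0592/2) log(0.00223/0.0651) = −(0.0592/2)(-1.465) = +0.043 V.

+0.043 V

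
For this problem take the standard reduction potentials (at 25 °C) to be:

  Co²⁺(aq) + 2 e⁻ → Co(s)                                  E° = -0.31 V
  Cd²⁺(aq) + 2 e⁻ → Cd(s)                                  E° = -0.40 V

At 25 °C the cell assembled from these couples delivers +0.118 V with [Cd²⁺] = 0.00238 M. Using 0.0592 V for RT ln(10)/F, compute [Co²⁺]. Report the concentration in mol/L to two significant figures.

Co²⁺/Co is the cathode, Cd²⁺/Cd the anode: E°cell = +0.09 V, n = 2.
Overall reaction: Co²⁺(aq) + Cd(s) → Co(s) + Cd²⁺(aq); Q = [Cd²⁺]^1/[Co²⁺]^1.
From E = E° − (0.0592/n) log Q: log Q = (E° − E)·n/0.0592 = (+0.09 − (+0.118))·2/0.0592 = -0.9459.
So 1·log[Co²⁺] = 1·log(0.00238) − log Q = -2.6234 − (-0.9459) = -1.6775; [Co²⁺] = 10^(-1.6775) ≈ 0.021 M.

0.021 M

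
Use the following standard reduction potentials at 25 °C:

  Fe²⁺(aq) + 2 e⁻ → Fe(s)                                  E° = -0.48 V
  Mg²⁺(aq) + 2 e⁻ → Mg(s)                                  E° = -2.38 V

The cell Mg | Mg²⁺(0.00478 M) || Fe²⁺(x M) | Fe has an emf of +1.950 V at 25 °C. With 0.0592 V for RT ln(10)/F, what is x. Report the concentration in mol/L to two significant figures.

Fe²⁺/Fe is the cathode, Mg²⁺/Mg the anode: E°cell = +1.90 V, n = 2.
Overall reaction: Fe²⁺(aq) + Mg(s) → Fe(s) + Mg²⁺(aq); Q = [Mg²⁺]^1/[Fe²⁺]^1.
From E = E° − (0.0592/n) log Q: log Q = (E° − E)·n/0.0592 = (+1.90 − (+1.950))·2/0.0592 = -1.6892.
So 1·log[Fe²⁺] = 1·log(0.00478) − log Q = -2.3206 − (-1.6892) = -0.6314; [Fe²⁺] = 10^(-0.6314) ≈ 0.23 M.

0.23 M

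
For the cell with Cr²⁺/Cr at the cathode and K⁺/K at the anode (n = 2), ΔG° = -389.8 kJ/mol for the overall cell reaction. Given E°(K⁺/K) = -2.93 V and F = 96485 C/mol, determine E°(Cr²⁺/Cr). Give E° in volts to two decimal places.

E°cell = −ΔG°/(nF) = −(-389.8×10³)/((2)(96485)) = +2.020 V.
Since Cr²⁺/Cr is the cathode and K⁺/K the anode, E°cell = E°(Cr²⁺/Cr) − E°(K⁺/K).
So E°(Cr²⁺/Cr) = E°cell + E°(K⁺/K) = +2.020 + (-2.93) = -0.91 V.

-0.91 V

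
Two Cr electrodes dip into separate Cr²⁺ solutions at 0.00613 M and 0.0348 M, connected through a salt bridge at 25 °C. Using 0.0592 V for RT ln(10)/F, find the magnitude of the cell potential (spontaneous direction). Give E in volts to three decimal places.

+0.022 V

For a concentration cell E°cell = 0. The 0.0348 M side is the cathode (reduction is favoured where [Cr²⁺] is higher).
With n = 2, E = −(0.0592/2) log([Cr²⁺]ₐₙ/[Cr²⁺]꜀ₐₜ) = −(0.0592/2) log(0.00613/0.0348) = −(0.0592/2)(-0.754) = +0.022 V.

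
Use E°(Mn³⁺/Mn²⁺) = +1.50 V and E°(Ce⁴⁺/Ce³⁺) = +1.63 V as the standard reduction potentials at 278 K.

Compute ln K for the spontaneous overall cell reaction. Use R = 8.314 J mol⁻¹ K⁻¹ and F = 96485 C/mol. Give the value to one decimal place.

5.4

Cathode: Ce⁴⁺/Ce³⁺; anode: Mn³⁺/Mn²⁺. E°cell = (+1.63) − (+1.50) = +0.13 V, with n = 1.
ΔG° = −nFE° = −RT ln K, so ln K = nFE°/(RT) = (1)(96485)(+0.13) / ((8.314)(278)) = 5.427.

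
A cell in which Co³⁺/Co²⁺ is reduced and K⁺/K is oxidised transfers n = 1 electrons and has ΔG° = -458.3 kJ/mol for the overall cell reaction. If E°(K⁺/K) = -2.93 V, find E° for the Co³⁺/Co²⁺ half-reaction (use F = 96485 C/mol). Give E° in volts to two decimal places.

+1.82 V

E°cell = −ΔG°/(nF) = −(-458.3×10³)/((1)(96485)) = +4.750 V.
Since Co³⁺/Co²⁺ is the cathode and K⁺/K the anode, E°cell = E°(Co³⁺/Co²⁺) − E°(K⁺/K).
So E°(Co³⁺/Co²⁺) = E°cell + E°(K⁺/K) = +4.750 + (-2.93) = +1.82 V.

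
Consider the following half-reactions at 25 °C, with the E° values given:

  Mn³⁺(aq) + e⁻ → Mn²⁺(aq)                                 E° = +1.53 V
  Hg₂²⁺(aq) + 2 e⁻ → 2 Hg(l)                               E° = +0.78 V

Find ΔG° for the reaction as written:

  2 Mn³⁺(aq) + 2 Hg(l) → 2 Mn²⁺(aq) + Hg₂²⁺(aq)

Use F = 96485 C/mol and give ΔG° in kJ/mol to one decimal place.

-144.7 kJ/mol

As written, Mn³⁺/Mn²⁺ is reduced (cathode) and Hg₂²⁺/Hg is oxidised (anode), so E°cell = (+1.53) − (+0.78) = +0.75 V.
Balancing electrons gives n = 2.
ΔG° = −nFE° = −(2)(96485)(+0.75) = -144,728 J = -144.7 kJ/mol.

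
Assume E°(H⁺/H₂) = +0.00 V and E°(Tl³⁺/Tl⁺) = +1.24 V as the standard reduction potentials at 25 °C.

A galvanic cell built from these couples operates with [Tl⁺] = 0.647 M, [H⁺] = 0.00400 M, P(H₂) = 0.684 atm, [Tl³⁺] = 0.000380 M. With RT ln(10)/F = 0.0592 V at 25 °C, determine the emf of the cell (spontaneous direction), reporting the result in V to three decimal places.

+1.281 V

Tl³⁺/Tl⁺ is the cathode (higher E°), H⁺/H₂ the anode: E°cell = +1.24 − (+0.00) = +1.24 V, n = 2.
Overall: Tl³⁺(aq) + H₂(g) → Tl⁺(aq) + 2 H⁺(aq)
Q = [Tl⁺]·[H⁺]^2 / ([Tl³⁺]·P(H₂)); log Q = -1.400.
E = E° − (0.0592/n) log Q = +1.24 − (0.0592/2)(-1.400) = +1.281 V.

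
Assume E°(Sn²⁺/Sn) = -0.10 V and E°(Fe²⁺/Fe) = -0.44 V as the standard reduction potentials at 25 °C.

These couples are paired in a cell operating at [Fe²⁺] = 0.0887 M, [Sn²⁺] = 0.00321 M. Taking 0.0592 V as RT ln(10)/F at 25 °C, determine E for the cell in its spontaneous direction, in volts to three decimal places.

Sn²⁺/Sn is the cathode (higher E°), Fe²⁺/Fe the anode: E°cell = -0.10 − (-0.44) = +0.34 V, n = 2.
Overall: Sn²⁺(aq) + Fe(s) → Sn(s) + Fe²⁺(aq)
Q = [Fe²⁺] / ([Sn²⁺]); log Q = 1.441.
E = E° − (0.0592/n) log Q = +0.34 − (0.0592/2)(1.441) = +0.297 V.

+0.297 V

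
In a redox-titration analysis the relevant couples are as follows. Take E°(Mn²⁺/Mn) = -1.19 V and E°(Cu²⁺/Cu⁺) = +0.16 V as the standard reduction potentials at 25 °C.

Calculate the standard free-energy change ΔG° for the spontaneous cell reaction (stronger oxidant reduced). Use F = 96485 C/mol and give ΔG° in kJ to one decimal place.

Cu²⁺/Cu⁺ (E° = +0.16 V) is the cathode; Mn²⁺/Mn (E° = -1.19 V) is the anode, so E°cell = +1.35 V.
Balancing electrons gives n = 2 (lcm of 1 and 2).
ΔG° = −nFE° = −(2)(96485)(+1.35) = -260,510 J = -260.5 kJ.

-260.5 kJ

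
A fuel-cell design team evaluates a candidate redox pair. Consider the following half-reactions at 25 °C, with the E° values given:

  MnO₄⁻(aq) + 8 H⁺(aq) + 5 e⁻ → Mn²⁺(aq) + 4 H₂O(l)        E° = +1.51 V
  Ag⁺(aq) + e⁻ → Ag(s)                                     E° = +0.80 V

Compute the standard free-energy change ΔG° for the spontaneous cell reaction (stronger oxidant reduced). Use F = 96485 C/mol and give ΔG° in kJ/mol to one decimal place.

MnO₄⁻/Mn²⁺ (E° = +1.51 V) is the cathode; Ag⁺/Ag (E° = +0.80 V) is the anode, so E°cell = +0.71 V.
Balancing electrons gives n = 5 (lcm of 5 and 1).
ΔG° = −nFE° = −(5)(96485)(+0.71) = -342,522 J = -342.5 kJ/mol.

-342.5 kJ/mol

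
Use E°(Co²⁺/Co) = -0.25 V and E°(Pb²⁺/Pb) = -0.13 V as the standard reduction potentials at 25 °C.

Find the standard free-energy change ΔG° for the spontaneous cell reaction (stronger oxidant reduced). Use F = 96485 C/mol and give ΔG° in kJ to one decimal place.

Pb²⁺/Pb (E° = -0.13 V) is the cathode; Co²⁺/Co (E° = -0.25 V) is the anode, so E°cell = +0.12 V.
Balancing electrons gives n = 2 (lcm of 2 and 2).
ΔG° = −nFE° = −(2)(96485)(+0.12) = -23,156 J = -23.2 kJ.

-23.2 kJ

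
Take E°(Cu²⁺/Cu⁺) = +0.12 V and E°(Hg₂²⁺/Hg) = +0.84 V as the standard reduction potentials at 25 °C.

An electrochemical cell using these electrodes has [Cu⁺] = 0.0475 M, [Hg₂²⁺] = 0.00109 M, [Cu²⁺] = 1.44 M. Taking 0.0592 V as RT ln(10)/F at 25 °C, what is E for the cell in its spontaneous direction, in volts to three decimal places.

Hg₂²⁺/Hg is the cathode (higher E°), Cu²⁺/Cu⁺ the anode: E°cell = +0.84 − (+0.12) = +0.72 V, n = 2.
Overall: Hg₂²⁺(aq) + 2 Cu⁺(aq) → 2 Hg(l) + 2 Cu²⁺(aq)
Q = [Cu²⁺]^2 / ([Hg₂²⁺]·[Cu⁺]^2); log Q = 5.926.
E = E° − (0.0592/n) log Q = +0.72 − (0.0592/2)(5.926) = +0.545 V.

+0.545 V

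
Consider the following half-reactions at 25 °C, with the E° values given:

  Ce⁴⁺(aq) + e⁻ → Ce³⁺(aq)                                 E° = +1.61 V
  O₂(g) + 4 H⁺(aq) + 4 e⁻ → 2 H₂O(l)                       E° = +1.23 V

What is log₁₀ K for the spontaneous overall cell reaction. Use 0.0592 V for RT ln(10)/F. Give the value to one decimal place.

25.7

Cathode: Ce⁴⁺/Ce³⁺; anode: O₂/H₂O. E°cell = +0.38 V, n = 4.
log K = nE°cell / 0.0592 = (4)(+0.38) / 0.0592 = 25.7.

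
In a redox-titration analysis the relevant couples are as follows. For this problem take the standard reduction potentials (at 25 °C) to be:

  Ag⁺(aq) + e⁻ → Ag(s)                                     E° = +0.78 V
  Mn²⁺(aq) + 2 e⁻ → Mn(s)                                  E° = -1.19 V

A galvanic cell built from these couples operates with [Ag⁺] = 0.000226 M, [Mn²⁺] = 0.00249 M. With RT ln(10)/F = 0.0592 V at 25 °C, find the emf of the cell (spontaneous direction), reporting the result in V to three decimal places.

+1.831 V

Ag⁺/Ag is the cathode (higher E°), Mn²⁺/Mn the anode: E°cell = +0.78 − (-1.19) = +1.97 V, n = 2.
Overall: 2 Ag⁺(aq) + Mn(s) → 2 Ag(s) + Mn²⁺(aq)
Q = [Mn²⁺] / ([Ag⁺]^2); log Q = 4.688.
E = E° − (0.0592/n) log Q = +1.97 − (0.0592/2)(4.688) = +1.831 V.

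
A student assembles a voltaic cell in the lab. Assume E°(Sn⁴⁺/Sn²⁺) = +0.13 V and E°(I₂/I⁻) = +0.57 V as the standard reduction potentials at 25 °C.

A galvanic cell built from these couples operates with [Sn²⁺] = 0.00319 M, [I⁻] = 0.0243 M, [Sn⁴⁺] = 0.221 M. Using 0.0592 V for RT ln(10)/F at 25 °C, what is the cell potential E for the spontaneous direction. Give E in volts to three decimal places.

+0.481 V

I₂/I⁻ is the cathode (higher E°), Sn⁴⁺/Sn²⁺ the anode: E°cell = +0.57 − (+0.13) = +0.44 V, n = 2.
Overall: I₂(s) + Sn²⁺(aq) → 2 I⁻(aq) + Sn⁴⁺(aq)
Q = [I⁻]^2·[Sn⁴⁺] / ([Sn²⁺]); log Q = -1.388.
E = E° − (0.0592/n) log Q = +0.44 − (0.0592/2)(-1.388) = +0.481 V.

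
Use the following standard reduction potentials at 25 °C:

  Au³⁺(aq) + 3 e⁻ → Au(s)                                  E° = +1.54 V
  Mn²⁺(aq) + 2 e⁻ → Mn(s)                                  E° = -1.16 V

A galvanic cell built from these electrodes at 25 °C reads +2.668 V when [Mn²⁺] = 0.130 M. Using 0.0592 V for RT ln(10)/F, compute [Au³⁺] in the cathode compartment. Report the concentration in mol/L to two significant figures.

Au³⁺/Au is the cathode, Mn²⁺/Mn the anode: E°cell = +2.70 V, n = 6.
Overall reaction: 2 Au³⁺(aq) + 3 Mn(s) → 2 Au(s) + 3 Mn²⁺(aq); Q = [Mn²⁺]^3/[Au³⁺]^2.
From E = E° − (0.0592/n) log Q: log Q = (E° − E)·n/0.0592 = (+2.70 − (+2.668))·6/0.0592 = 3.2432.
So 2·log[Au³⁺] = 3·log(0.13) − log Q = -2.6582 − (3.2432) = -5.9014; log[Au³⁺] = -5.9014 / 2 = -2.9507; [Au³⁺] = 10^(-2.9507) ≈ 0.0011 M.

0.0011 M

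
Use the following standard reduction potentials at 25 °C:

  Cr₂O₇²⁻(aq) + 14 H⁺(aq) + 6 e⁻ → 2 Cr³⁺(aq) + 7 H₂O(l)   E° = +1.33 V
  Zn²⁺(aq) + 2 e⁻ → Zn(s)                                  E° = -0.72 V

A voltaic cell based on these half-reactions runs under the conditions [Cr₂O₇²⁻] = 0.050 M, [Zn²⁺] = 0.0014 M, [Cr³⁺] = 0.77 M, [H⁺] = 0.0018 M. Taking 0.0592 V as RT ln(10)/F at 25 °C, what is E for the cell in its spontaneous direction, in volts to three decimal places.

Cr₂O₇²⁻/Cr³⁺ is the cathode (higher E°), Zn²⁺/Zn the anode: E°cell = +1.33 − (-0.72) = +2.05 V, n = 6.
Overall: Cr₂O₇²⁻(aq) + 14 H⁺(aq) + 3 Zn(s) → 2 Cr³⁺(aq) + 7 H₂O(l) + 3 Zn²⁺(aq)
Q = [Cr³⁺]^2·[Zn²⁺]^3 / ([Cr₂O₇²⁻]·[H⁺]^14); log Q = 30.939.
E = E° − (0.0592/n) log Q = +2.05 − (0.0592/6)(30.939) = +1.745 V.

+1.745 V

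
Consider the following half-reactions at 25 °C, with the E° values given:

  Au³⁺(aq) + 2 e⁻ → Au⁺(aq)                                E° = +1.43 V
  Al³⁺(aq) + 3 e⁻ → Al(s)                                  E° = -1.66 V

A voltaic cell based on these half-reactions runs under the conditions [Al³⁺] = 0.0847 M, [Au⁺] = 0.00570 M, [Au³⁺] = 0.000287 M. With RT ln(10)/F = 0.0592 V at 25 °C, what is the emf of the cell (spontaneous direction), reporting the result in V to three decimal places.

+3.073 V

Au³⁺/Au⁺ is the cathode (higher E°), Al³⁺/Al the anode: E°cell = +1.43 − (-1.66) = +3.09 V, n = 6.
Overall: 3 Au³⁺(aq) + 2 Al(s) → 3 Au⁺(aq) + 2 Al³⁺(aq)
Q = [Au⁺]^3·[Al³⁺]^2 / ([Au³⁺]^3); log Q = 1.750.
E = E° − (0.0592/n) log Q = +3.09 − (0.0592/6)(1.750) = +3.073 V.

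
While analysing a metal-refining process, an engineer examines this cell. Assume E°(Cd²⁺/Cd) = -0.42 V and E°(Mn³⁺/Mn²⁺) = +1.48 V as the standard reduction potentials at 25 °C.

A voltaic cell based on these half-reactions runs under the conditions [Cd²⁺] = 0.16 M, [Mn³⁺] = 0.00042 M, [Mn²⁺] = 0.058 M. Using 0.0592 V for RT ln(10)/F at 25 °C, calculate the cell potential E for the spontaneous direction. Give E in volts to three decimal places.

+1.797 V

Mn³⁺/Mn²⁺ is the cathode (higher E°), Cd²⁺/Cd the anode: E°cell = +1.48 − (-0.42) = +1.90 V, n = 2.
Overall: 2 Mn³⁺(aq) + Cd(s) → 2 Mn²⁺(aq) + Cd²⁺(aq)
Q = [Mn²⁺]^2·[Cd²⁺] / ([Mn³⁺]^2); log Q = 3.484.
E = E° − (0.0592/n) log Q = +1.90 − (0.0592/2)(3.484) = +1.797 V.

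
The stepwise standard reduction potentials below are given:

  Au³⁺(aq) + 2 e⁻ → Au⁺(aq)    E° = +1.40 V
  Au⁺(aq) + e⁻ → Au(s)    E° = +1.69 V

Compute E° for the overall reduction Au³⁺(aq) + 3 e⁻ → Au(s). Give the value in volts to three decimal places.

+1.497 V

Adding the free-energy changes (−nFE°) of the two steps gives −n₃FE°₃ = −n₁FE°₁ − n₂FE°₂.
E°₃ = (2×+1.40 + 1×+1.69) / 3 = (+4.490) / 3 = +1.497 V.
E° values themselves are not directly additive — weighting by electron count is essential.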